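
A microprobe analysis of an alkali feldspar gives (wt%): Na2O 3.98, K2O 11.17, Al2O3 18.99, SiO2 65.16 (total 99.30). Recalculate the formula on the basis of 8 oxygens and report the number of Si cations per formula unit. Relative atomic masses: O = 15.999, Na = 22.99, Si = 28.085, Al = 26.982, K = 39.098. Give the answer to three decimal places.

2.981 Si apfu

3.98 wt% Na2O ÷ 61.979 g/mol = 0.06422 mol, giving 0.12844 Na and 0.06422 O.
11.17 wt% K2O ÷ 94.195 g/mol = 0.11858 mol, giving 0.23716 K and 0.11858 O.
18.99 wt% Al2O3 ÷ 101.961 g/mol = 0.18625 mol, giving 0.37250 Al and 0.55875 O.
65.16 wt% SiO2 ÷ 60.083 g/mol = 1.08450 mol, giving 1.08450 Si and 2.16900 O.
Oxygen sums to 2.91055; scaling by 8/2.91055 = 2.74862 puts the formula on 8 O.
Si: 1.08450 × 2.74862 = 2.981 atoms per formula unit.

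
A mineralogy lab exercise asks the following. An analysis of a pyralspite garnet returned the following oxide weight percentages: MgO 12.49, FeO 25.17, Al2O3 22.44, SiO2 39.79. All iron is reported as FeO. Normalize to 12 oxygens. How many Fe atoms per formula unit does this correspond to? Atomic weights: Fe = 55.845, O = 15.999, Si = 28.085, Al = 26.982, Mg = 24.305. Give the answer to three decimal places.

MgO: 12.49/40.304 = 0.30989 mol → 0.30989 mol Mg, 0.30989 mol O.
FeO: 25.17/71.844 = 0.35034 mol → 0.35034 mol Fe, 0.35034 mol O.
Al2O3: 22.44/101.961 = 0.22008 mol → 0.44016 mol Al, 0.66024 mol O.
SiO2: 39.79/60.083 = 0.66225 mol → 0.66225 mol Si, 1.32450 mol O.
Total oxygen = 2.64497 mol. Normalization factor = 12/2.64497 = 4.53691.
Fe per 12 O = 0.35034 × 4.53691 = 1.589.

1.589 Fe apfu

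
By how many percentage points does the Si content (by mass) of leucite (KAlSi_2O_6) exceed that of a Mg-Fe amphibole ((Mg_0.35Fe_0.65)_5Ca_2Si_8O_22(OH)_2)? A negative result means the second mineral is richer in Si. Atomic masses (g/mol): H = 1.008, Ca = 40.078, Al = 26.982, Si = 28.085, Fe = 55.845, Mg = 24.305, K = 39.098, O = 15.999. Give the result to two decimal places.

First mineral: 56.170 g Si in 218.244 g formula = 25.74 wt% Si.
Second mineral: 224.680 g Si in 914.858 g formula = 24.56 wt% Si.
25.74% − 24.56% gives a difference of 1.18 percentage points.

1.18 percentage points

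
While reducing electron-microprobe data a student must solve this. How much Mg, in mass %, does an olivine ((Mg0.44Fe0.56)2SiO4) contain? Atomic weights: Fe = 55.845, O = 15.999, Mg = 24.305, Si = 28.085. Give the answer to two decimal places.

Formula mass = 0.88*24.305 + 1.12*55.845 + 1*28.085 + 4*15.999 = 176.016 g/mol, of which 21.388 g is Mg.
So Mg makes up 21.388/176.016 = 0.1215 of the mass, i.e. 12.15%.

12.15 mass %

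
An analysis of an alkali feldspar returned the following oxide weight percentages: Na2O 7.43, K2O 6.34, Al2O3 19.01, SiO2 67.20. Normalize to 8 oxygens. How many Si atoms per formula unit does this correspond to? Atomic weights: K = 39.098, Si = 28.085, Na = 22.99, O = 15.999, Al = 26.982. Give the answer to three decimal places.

2.999 Si apfu

7.43 wt% Na2O ÷ 61.979 g/mol = 0.11988 mol, giving 0.23976 Na and 0.11988 O.
6.34 wt% K2O ÷ 94.195 g/mol = 0.06731 mol, giving 0.13462 K and 0.06731 O.
19.01 wt% Al2O3 ÷ 101.961 g/mol = 0.18644 mol, giving 0.37288 Al and 0.55932 O.
67.20 wt% SiO2 ÷ 60.083 g/mol = 1.11845 mol, giving 1.11845 Si and 2.23690 O.
Oxygen sums to 2.98341; scaling by 8/2.98341 = 2.68150 puts the formula on 8 O.
Si: 1.11845 × 2.68150 = 2.999 atoms per formula unit.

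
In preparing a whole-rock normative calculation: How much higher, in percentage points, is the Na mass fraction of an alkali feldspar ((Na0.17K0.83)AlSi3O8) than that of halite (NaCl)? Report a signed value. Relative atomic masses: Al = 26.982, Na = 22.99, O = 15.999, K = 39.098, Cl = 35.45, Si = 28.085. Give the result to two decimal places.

-37.92 percentage points

First mineral: 3.908 g Na in 275.589 g formula = 1.42 wt% Na.
Second mineral: 22.990 g Na in 58.440 g formula = 39.34 wt% Na.
1.42% − 39.34% gives a difference of -37.92 percentage points.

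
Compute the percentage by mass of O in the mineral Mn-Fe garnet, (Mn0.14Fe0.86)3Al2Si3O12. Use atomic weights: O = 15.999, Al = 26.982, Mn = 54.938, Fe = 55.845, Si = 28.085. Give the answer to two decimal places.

38.60 weight percent

Molar mass of (Mn0.14Fe0.86)3Al2Si3O12: 0.42·54.938 + 2.58·55.845 + 2·26.982 + 3·28.085 + 12·15.999 = 497.361 g/mol.
Mass of O per formula unit: 12 × 15.999 = 191.988 g.
Weight fraction O = 191.988 / 497.361 = 0.3860.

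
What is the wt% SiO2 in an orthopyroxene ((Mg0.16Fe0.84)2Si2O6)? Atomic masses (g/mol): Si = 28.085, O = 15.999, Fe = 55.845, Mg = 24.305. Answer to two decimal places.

47.35 wt%

M((Mg0.16Fe0.84)2Si2O6) = 253.761 g/mol; M(SiO2) = 60.083 g/mol.
Moles SiO2 per formula unit = 2 Si ÷ 1 = 2.0000.
SiO2 fraction = (2.0000 × 60.083) / 253.761 = 120.166/253.761 = 0.4735.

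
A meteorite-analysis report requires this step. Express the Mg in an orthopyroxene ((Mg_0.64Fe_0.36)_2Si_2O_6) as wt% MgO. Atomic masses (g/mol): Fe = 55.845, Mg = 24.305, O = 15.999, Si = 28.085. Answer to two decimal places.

23.08 wt%

Molar mass of (Mg_0.64Fe_0.36)_2Si_2O_6 = 1.28*24.305 + 0.72*55.845 + 2*28.085 + 6*15.999 = 223.483 g/mol.
Each formula unit contains 1.28 Mg, equivalent to 1.28/1 = 1.2800 mol MgO.
M(MgO) = 1×24.305 + 1×15.999 = 40.304 g/mol.
Mass of MgO per formula unit = 1.2800 × 40.304 = 51.589 g.
MgO wt% = 51.589 / 223.483 × 100 = 23.08%.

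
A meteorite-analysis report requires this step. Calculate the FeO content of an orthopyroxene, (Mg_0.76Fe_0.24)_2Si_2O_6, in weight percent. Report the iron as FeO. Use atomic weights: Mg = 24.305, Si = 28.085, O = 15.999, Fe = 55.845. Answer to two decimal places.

M((Mg_0.76Fe_0.24)_2Si_2O_6) = 215.913 g/mol; M(FeO) = 71.844 g/mol.
Moles FeO per formula unit = 0.48 Fe ÷ 1 = 0.4800.
FeO fraction = (0.4800 × 71.844) / 215.913 = 34.485/215.913 = 0.1597.

15.97 wt%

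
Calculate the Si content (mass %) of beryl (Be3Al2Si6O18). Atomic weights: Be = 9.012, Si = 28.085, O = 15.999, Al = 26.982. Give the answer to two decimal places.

M(Be3Al2Si6O18) = 537.492 g/mol.
Si contributes 6 × 28.085 = 168.510 g per mole.
168.510/537.492 = 0.3135 → 31.35%.

31.35 mass %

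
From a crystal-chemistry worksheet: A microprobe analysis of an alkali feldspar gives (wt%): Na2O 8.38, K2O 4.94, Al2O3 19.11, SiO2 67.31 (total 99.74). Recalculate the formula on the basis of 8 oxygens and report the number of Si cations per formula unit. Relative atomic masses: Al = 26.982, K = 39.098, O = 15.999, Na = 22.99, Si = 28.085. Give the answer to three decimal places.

2.997 Si apfu

Na2O: 8.38/61.979 = 0.13521 mol → 0.27042 mol Na, 0.13521 mol O.
K2O: 4.94/94.195 = 0.05244 mol → 0.10488 mol K, 0.05244 mol O.
Al2O3: 19.11/101.961 = 0.18742 mol → 0.37484 mol Al, 0.56226 mol O.
SiO2: 67.31/60.083 = 1.12028 mol → 1.12028 mol Si, 2.24056 mol O.
Total oxygen = 2.99047 mol. Normalization factor = 8/2.99047 = 2.67516.
Si per 8 O = 1.12028 × 2.67516 = 2.997.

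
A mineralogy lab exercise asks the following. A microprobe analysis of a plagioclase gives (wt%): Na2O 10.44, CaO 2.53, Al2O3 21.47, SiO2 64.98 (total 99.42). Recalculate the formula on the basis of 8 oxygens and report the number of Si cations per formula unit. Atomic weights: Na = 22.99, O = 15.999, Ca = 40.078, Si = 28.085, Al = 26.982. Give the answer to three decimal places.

Na2O (M=61.979): mol = 0.16844; Na = 0.33688, O = 0.16844.
CaO (M=56.077): mol = 0.04512; Ca = 0.04512, O = 0.04512.
Al2O3 (M=101.961): mol = 0.21057; Al = 0.42114, O = 0.63171.
SiO2 (M=60.083): mol = 1.08150; Si = 1.08150, O = 2.16300.
ΣO = 3.00827; factor = 8/ΣO = 2.65934.
Si apfu = 1.08150 × 2.65934 = 2.876.

2.876 Si apfu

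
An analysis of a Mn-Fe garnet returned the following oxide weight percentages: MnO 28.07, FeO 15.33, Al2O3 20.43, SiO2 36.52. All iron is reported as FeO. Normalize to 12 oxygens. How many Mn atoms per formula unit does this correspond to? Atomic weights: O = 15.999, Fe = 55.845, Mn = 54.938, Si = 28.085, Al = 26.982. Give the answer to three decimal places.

1.957 Mn apfu

28.07 wt% MnO ÷ 70.937 g/mol = 0.39570 mol, giving 0.39570 Mn and 0.39570 O.
15.33 wt% FeO ÷ 71.844 g/mol = 0.21338 mol, giving 0.21338 Fe and 0.21338 O.
20.43 wt% Al2O3 ÷ 101.961 g/mol = 0.20037 mol, giving 0.40074 Al and 0.60111 O.
36.52 wt% SiO2 ÷ 60.083 g/mol = 0.60783 mol, giving 0.60783 Si and 1.21566 O.
Oxygen sums to 2.42585; scaling by 12/2.42585 = 4.94672 puts the formula on 12 O.
Mn: 0.39570 × 4.94672 = 1.957 atoms per formula unit.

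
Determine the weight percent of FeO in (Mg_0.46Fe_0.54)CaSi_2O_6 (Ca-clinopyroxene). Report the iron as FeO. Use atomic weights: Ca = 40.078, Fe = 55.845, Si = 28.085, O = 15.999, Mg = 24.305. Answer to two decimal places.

M((Mg_0.46Fe_0.54)CaSi_2O_6) = 233.579 g/mol; M(FeO) = 71.844 g/mol.
Moles FeO per formula unit = 0.54 Fe ÷ 1 = 0.5400.
FeO fraction = (0.5400 × 71.844) / 233.579 = 38.796/233.579 = 0.1661.

16.61 wt%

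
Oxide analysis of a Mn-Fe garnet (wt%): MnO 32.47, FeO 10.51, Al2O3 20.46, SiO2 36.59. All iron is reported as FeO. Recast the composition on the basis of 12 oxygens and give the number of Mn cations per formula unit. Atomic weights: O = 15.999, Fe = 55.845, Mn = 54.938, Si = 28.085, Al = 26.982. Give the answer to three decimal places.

2.266 Mn apfu

MnO: 32.47/70.937 = 0.45773 mol → 0.45773 mol Mn, 0.45773 mol O.
FeO: 10.51/71.844 = 0.14629 mol → 0.14629 mol Fe, 0.14629 mol O.
Al2O3: 20.46/101.961 = 0.20066 mol → 0.40132 mol Al, 0.60198 mol O.
SiO2: 36.59/60.083 = 0.60899 mol → 0.60899 mol Si, 1.21798 mol O.
Total oxygen = 2.42398 mol. Normalization factor = 12/2.42398 = 4.95054.
Mn per 12 O = 0.45773 × 4.95054 = 2.266.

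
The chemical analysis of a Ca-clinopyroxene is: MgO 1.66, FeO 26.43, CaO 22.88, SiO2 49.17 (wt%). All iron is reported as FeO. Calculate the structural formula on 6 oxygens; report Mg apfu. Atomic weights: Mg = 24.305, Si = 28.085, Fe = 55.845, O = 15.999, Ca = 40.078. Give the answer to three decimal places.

1.66 wt% MgO ÷ 40.304 g/mol = 0.04119 mol, giving 0.04119 Mg and 0.04119 O.
26.43 wt% FeO ÷ 71.844 g/mol = 0.36788 mol, giving 0.36788 Fe and 0.36788 O.
22.88 wt% CaO ÷ 56.077 g/mol = 0.40801 mol, giving 0.40801 Ca and 0.40801 O.
49.17 wt% SiO2 ÷ 60.083 g/mol = 0.81837 mol, giving 0.81837 Si and 1.63674 O.
Oxygen sums to 2.45382; scaling by 6/2.45382 = 2.44517 puts the formula on 6 O.
Mg: 0.04119 × 2.44517 = 0.101 atoms per formula unit.

0.101 Mg apfu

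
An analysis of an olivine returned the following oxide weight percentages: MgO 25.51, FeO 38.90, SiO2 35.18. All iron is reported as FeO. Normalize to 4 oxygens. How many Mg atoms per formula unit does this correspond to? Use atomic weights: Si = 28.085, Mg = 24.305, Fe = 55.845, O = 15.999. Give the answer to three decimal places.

1.079 Mg apfu

25.51 wt% MgO ÷ 40.304 g/mol = 0.63294 mol, giving 0.63294 Mg and 0.63294 O.
38.90 wt% FeO ÷ 71.844 g/mol = 0.54145 mol, giving 0.54145 Fe and 0.54145 O.
35.18 wt% SiO2 ÷ 60.083 g/mol = 0.58552 mol, giving 0.58552 Si and 1.17104 O.
Oxygen sums to 2.34543; scaling by 4/2.34543 = 1.70544 puts the formula on 4 O.
Mg: 0.63294 × 1.70544 = 1.079 atoms per formula unit.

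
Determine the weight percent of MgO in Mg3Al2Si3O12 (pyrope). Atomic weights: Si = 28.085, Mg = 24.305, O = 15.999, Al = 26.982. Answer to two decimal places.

29.99 wt%

Molar mass of Mg3Al2Si3O12 = 3*24.305 + 2*26.982 + 3*28.085 + 12*15.999 = 403.122 g/mol.
Each formula unit contains 3 Mg, equivalent to 3/1 = 3.0000 mol MgO.
M(MgO) = 1×24.305 + 1×15.999 = 40.304 g/mol.
Mass of MgO per formula unit = 3.0000 × 40.304 = 120.912 g.
MgO wt% = 120.912 / 403.122 × 100 = 29.99%.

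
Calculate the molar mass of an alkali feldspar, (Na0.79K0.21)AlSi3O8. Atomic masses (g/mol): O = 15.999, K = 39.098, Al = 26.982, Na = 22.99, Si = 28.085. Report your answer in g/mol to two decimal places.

M = 0.79·22.99 + 0.21·39.098 + 1·26.982 + 3·28.085 + 8·15.999

265.60 g/mol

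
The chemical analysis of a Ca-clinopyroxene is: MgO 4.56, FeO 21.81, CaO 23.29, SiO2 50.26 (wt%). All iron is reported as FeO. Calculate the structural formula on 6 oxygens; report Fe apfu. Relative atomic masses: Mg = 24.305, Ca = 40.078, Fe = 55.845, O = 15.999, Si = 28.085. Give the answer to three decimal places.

0.727 Fe apfu

MgO (M=40.304): mol = 0.11314; Mg = 0.11314, O = 0.11314.
FeO (M=71.844): mol = 0.30357; Fe = 0.30357, O = 0.30357.
CaO (M=56.077): mol = 0.41532; Ca = 0.41532, O = 0.41532.
SiO2 (M=60.083): mol = 0.83651; Si = 0.83651, O = 1.67302.
ΣO = 2.50505; factor = 6/ΣO = 2.39516.
Fe apfu = 0.30357 × 2.39516 = 0.727.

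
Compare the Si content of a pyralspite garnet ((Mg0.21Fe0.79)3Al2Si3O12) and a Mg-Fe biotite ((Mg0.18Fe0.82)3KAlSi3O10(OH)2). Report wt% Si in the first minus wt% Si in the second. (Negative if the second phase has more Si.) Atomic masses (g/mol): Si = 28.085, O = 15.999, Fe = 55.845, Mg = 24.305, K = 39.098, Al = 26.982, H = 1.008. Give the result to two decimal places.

Si in (Mg0.21Fe0.79)3Al2Si3O12: molar mass 477.872 g/mol; 3×28.085 = 84.255 g → 17.63 wt%.
Si in (Mg0.18Fe0.82)3KAlSi3O10(OH)2: molar mass 494.842 g/mol; 3×28.085 = 84.255 g → 17.03 wt%.
Difference = 17.63 − 17.03 = 0.60 percentage points.

0.60 percentage points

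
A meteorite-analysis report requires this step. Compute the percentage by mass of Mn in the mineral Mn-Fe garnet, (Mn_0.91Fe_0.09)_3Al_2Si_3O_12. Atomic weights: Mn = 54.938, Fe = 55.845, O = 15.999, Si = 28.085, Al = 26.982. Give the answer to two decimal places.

30.28 mass %

Molar mass of (Mn_0.91Fe_0.09)_3Al_2Si_3O_12: 2.73·54.938 + 0.27·55.845 + 2·26.982 + 3·28.085 + 12·15.999 = 495.266 g/mol.
Mass of Mn per formula unit: 2.73 × 54.938 = 149.981 g.
Weight fraction Mn = 149.981 / 495.266 = 0.3028.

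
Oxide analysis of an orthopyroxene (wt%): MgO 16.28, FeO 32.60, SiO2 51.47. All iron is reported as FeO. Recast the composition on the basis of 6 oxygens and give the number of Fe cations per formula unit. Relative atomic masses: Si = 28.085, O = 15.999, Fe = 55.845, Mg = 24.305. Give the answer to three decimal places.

1.059 Fe apfu

MgO (M=40.304): mol = 0.40393; Mg = 0.40393, O = 0.40393.
FeO (M=71.844): mol = 0.45376; Fe = 0.45376, O = 0.45376.
SiO2 (M=60.083): mol = 0.85665; Si = 0.85665, O = 1.71330.
ΣO = 2.57099; factor = 6/ΣO = 2.33373.
Fe apfu = 0.45376 × 2.33373 = 1.059.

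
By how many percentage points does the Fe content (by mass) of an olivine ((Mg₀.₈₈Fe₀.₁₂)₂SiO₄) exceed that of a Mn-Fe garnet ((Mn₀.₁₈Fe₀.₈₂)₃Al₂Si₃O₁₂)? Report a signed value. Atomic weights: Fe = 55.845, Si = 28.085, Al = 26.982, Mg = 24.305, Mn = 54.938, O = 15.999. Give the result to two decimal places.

-18.59 percentage points

First mineral: 13.403 g Fe in 148.261 g formula = 9.04 wt% Fe.
Second mineral: 137.379 g Fe in 497.252 g formula = 27.63 wt% Fe.
9.04% − 27.63% gives a difference of -18.59 percentage points.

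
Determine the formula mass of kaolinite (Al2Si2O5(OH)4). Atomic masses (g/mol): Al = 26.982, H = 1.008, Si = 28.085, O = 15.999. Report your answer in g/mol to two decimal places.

The formula mass is the sum 2·26.982 + 2·28.085 + 9·15.999 + 4·1.008.

258.16 g/mol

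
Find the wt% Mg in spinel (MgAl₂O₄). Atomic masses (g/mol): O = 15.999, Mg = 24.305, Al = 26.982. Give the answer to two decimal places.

17.08 wt%

M(MgAl₂O₄) = 142.265 g/mol.
Mg contributes 1 × 24.305 = 24.305 g per mole.
24.305/142.265 = 0.1708 → 17.08%.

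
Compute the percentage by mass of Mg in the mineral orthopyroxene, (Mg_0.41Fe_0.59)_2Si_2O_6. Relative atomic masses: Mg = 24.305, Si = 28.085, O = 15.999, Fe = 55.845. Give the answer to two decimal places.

8.37 wt%

Formula mass = 0.82×24.305 + 1.18×55.845 + 2×28.085 + 6×15.999 = 237.991 g/mol, of which 19.930 g is Mg.
So Mg makes up 19.930/237.991 = 0.0837 of the mass, i.e. 8.37%.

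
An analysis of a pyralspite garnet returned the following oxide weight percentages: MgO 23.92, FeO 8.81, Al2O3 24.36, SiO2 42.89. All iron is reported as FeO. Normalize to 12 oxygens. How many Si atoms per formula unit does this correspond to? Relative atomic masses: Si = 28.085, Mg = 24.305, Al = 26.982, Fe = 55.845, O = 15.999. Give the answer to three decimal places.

MgO: 23.92/40.304 = 0.59349 mol → 0.59349 mol Mg, 0.59349 mol O.
FeO: 8.81/71.844 = 0.12263 mol → 0.12263 mol Fe, 0.12263 mol O.
Al2O3: 24.36/101.961 = 0.23891 mol → 0.47782 mol Al, 0.71673 mol O.
SiO2: 42.89/60.083 = 0.71385 mol → 0.71385 mol Si, 1.42770 mol O.
Total oxygen = 2.86055 mol. Normalization factor = 12/2.86055 = 4.19500.
Si per 12 O = 0.71385 × 4.19500 = 2.995.

2.995 Si apfu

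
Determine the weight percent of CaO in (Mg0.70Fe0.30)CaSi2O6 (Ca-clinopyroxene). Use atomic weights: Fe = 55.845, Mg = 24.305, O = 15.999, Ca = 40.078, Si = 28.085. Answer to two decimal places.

24.81 wt%

Molar mass of (Mg0.70Fe0.30)CaSi2O6 = 0.70·24.305 + 0.30·55.845 + 1·40.078 + 2·28.085 + 6·15.999 = 226.009 g/mol.
Each formula unit contains 1 Ca, equivalent to 1/1 = 1.0000 mol CaO.
M(CaO) = 1×40.078 + 1×15.999 = 56.077 g/mol.
Mass of CaO per formula unit = 1.0000 × 56.077 = 56.077 g.
CaO wt% = 56.077 / 226.009 × 100 = 24.81%.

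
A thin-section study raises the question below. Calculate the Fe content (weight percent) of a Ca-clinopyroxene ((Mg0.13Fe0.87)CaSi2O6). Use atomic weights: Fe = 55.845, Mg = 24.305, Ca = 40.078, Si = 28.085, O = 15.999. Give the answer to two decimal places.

19.91 weight percent

Molar mass of (Mg0.13Fe0.87)CaSi2O6: 0.13*24.305 + 0.87*55.845 + 1*40.078 + 2*28.085 + 6*15.999 = 243.987 g/mol.
Mass of Fe per formula unit: 0.87 × 55.845 = 48.585 g.
Weight fraction Fe = 48.585 / 243.987 = 0.1991.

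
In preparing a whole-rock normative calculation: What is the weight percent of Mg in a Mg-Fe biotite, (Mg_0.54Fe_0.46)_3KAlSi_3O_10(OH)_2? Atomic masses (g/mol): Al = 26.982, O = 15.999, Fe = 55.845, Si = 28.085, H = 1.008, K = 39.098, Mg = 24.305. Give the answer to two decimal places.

M((Mg_0.54Fe_0.46)_3KAlSi_3O_10(OH)_2) = 460.779 g/mol.
Mg contributes 1.62 × 24.305 = 39.374 g per mole.
39.374/460.779 = 0.0855 → 8.55%.

8.55 mass %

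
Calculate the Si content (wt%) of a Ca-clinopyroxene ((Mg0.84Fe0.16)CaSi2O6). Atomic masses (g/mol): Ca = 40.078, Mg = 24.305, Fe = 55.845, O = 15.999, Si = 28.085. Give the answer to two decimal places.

M((Mg0.84Fe0.16)CaSi2O6) = 221.593 g/mol.
Si contributes 2 × 28.085 = 56.170 g per mole.
56.170/221.593 = 0.2535 → 25.35%.

25.35 wt%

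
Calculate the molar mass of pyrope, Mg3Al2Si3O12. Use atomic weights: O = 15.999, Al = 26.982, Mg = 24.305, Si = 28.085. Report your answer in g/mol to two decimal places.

403.12 g/mol

The formula mass is the sum 3(24.305) + 2(26.982) + 3(28.085) + 12(15.999).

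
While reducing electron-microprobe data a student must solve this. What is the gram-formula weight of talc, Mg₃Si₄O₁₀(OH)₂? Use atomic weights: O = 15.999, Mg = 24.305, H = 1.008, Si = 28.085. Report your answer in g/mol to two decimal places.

379.26 g/mol

M = 3×24.305 + 4×28.085 + 12×15.999 + 2×1.008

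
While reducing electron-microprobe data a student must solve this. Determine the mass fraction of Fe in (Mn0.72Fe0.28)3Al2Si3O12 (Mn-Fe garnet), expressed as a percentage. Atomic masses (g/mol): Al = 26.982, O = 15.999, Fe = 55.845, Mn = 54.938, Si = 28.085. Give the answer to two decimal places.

9.46 mass %

M((Mn0.72Fe0.28)3Al2Si3O12) = 495.783 g/mol.
Fe contributes 0.84 × 55.845 = 46.910 g per mole.
46.910/495.783 = 0.0946 → 9.46%.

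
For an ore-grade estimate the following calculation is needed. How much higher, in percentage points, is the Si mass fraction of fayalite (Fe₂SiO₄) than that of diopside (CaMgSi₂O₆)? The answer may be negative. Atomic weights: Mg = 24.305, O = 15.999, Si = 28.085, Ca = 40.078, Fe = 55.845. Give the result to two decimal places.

M(Fe₂SiO₄) = 203.771 g/mol, so wt% Si = 28.085/203.771 × 100 = 13.78%.
M(CaMgSi₂O₆) = 216.547 g/mol, so wt% Si = 56.170/216.547 × 100 = 25.94%.
13.78 − 25.94 = -12.16 pp.

-12.16 percentage points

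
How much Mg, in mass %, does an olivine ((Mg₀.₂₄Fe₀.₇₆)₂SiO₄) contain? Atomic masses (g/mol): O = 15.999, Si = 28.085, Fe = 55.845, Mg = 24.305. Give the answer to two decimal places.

Molar mass of (Mg₀.₂₄Fe₀.₇₆)₂SiO₄: 0.48*24.305 + 1.52*55.845 + 1*28.085 + 4*15.999 = 188.632 g/mol.
Mass of Mg per formula unit: 0.48 × 24.305 = 11.666 g.
Weight fraction Mg = 11.666 / 188.632 = 0.0618.

6.18 mass %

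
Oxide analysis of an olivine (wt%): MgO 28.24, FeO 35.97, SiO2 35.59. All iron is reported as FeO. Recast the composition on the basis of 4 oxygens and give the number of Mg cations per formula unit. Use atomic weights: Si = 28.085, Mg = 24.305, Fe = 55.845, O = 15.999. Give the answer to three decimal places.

MgO: 28.24/40.304 = 0.70067 mol → 0.70067 mol Mg, 0.70067 mol O.
FeO: 35.97/71.844 = 0.50067 mol → 0.50067 mol Fe, 0.50067 mol O.
SiO2: 35.59/60.083 = 0.59235 mol → 0.59235 mol Si, 1.18470 mol O.
Total oxygen = 2.38604 mol. Normalization factor = 4/2.38604 = 1.67642.
Mg per 4 O = 0.70067 × 1.67642 = 1.175.

1.175 Mg apfu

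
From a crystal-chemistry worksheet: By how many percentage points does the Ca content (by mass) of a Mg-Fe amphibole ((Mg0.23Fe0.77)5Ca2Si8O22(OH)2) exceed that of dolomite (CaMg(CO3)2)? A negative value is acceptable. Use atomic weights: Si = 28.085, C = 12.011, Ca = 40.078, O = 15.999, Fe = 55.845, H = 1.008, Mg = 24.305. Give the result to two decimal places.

-13.15 percentage points

M((Mg0.23Fe0.77)5Ca2Si8O22(OH)2) = 933.782 g/mol, so wt% Ca = 80.156/933.782 × 100 = 8.58%.
M(CaMg(CO3)2) = 184.399 g/mol, so wt% Ca = 40.078/184.399 × 100 = 21.73%.
8.58 − 21.73 = -13.15 pp.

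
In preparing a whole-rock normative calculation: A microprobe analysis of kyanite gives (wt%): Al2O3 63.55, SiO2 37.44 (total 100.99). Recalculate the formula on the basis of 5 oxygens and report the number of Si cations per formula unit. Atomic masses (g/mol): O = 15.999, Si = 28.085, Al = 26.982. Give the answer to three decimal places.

1.000 Si apfu

63.55 wt% Al2O3 ÷ 101.961 g/mol = 0.62328 mol, giving 1.24656 Al and 1.86984 O.
37.44 wt% SiO2 ÷ 60.083 g/mol = 0.62314 mol, giving 0.62314 Si and 1.24628 O.
Oxygen sums to 3.11612; scaling by 5/3.11612 = 1.60456 puts the formula on 5 O.
Si: 0.62314 × 1.60456 = 1.000 atoms per formula unit.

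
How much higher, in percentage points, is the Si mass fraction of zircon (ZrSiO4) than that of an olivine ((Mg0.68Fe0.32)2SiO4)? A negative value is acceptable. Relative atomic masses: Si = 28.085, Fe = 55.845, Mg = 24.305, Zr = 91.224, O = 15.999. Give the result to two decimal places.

Si in ZrSiO4: molar mass 183.305 g/mol; 1×28.085 = 28.085 g → 15.32 wt%.
Si in (Mg0.68Fe0.32)2SiO4: molar mass 160.877 g/mol; 1×28.085 = 28.085 g → 17.46 wt%.
Difference = 15.32 − 17.46 = -2.14 percentage points.

-2.14 percentage points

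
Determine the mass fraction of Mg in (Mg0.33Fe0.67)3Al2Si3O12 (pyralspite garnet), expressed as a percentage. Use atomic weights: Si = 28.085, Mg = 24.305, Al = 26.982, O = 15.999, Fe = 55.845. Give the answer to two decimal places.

5.16 wt%

Formula mass = 0.99×24.305 + 2.01×55.845 + 2×26.982 + 3×28.085 + 12×15.999 = 466.517 g/mol, of which 24.062 g is Mg.
So Mg makes up 24.062/466.517 = 0.0516 of the mass, i.e. 5.16%.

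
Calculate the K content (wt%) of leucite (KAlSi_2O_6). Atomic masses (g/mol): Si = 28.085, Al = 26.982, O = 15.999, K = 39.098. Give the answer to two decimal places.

17.91 wt%

Molar mass of KAlSi_2O_6: 1*39.098 + 1*26.982 + 2*28.085 + 6*15.999 = 218.244 g/mol.
Mass of K per formula unit: 1 × 39.098 = 39.098 g.
Weight fraction K = 39.098 / 218.244 = 0.1791.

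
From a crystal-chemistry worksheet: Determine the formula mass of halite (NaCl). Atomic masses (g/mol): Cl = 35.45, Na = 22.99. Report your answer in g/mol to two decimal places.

The formula mass is the sum 1*22.99 + 1*35.45.

58.44 g/mol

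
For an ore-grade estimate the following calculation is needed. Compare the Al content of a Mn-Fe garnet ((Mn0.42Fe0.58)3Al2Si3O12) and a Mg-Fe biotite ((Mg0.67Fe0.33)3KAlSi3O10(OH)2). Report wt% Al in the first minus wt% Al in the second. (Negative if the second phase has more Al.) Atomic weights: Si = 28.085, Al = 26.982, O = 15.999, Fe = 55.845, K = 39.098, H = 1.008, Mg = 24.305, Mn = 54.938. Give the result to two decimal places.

First mineral: 53.964 g Al in 496.599 g formula = 10.87 wt% Al.
Second mineral: 26.982 g Al in 448.479 g formula = 6.02 wt% Al.
10.87% − 6.02% gives a difference of 4.85 percentage points.

4.85 percentage points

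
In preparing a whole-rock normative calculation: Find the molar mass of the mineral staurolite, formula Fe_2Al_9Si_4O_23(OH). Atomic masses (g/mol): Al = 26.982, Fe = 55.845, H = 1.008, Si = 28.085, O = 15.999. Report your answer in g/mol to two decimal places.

M = 2(55.845) + 9(26.982) + 4(28.085) + 24(15.999) + 1(1.008)

851.85 g/mol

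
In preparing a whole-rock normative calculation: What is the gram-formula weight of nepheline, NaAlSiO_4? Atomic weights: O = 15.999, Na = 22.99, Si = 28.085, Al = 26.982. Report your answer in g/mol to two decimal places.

Na: 1 × 22.99 = 22.9900
Al: 1 × 26.982 = 26.9820
Si: 1 × 28.085 = 28.0850
O: 4 × 15.999 = 63.9960
Summing the contributions gives the formula mass.

142.05 g/mol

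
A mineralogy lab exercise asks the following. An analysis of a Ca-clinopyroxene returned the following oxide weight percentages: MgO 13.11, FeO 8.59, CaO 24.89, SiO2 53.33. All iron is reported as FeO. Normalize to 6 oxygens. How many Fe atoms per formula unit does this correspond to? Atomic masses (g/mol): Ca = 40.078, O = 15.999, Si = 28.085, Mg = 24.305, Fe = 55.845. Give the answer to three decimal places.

MgO (M=40.304): mol = 0.32528; Mg = 0.32528, O = 0.32528.
FeO (M=71.844): mol = 0.11956; Fe = 0.11956, O = 0.11956.
CaO (M=56.077): mol = 0.44385; Ca = 0.44385, O = 0.44385.
SiO2 (M=60.083): mol = 0.88761; Si = 0.88761, O = 1.77522.
ΣO = 2.66391; factor = 6/ΣO = 2.25233.
Fe apfu = 0.11956 × 2.25233 = 0.269.

0.269 Fe apfu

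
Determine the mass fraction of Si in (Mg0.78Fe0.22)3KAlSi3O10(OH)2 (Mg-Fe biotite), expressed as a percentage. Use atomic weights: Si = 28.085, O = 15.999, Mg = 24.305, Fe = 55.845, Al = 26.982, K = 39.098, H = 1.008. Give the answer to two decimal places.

19.23 mass %

Formula mass = 2.34·24.305 + 0.66·55.845 + 1·39.098 + 1·26.982 + 3·28.085 + 12·15.999 + 2·1.008 = 438.070 g/mol, of which 84.255 g is Si.
So Si makes up 84.255/438.070 = 0.1923 of the mass, i.e. 19.23%.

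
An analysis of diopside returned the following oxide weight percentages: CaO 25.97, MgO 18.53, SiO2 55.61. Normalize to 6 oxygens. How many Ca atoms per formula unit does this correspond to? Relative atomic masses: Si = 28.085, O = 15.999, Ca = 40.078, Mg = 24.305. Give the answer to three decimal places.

1.002 Ca apfu

25.97 wt% CaO ÷ 56.077 g/mol = 0.46311 mol, giving 0.46311 Ca and 0.46311 O.
18.53 wt% MgO ÷ 40.304 g/mol = 0.45976 mol, giving 0.45976 Mg and 0.45976 O.
55.61 wt% SiO2 ÷ 60.083 g/mol = 0.92555 mol, giving 0.92555 Si and 1.85110 O.
Oxygen sums to 2.77397; scaling by 6/2.77397 = 2.16296 puts the formula on 6 O.
Ca: 0.46311 × 2.16296 = 1.002 atoms per formula unit.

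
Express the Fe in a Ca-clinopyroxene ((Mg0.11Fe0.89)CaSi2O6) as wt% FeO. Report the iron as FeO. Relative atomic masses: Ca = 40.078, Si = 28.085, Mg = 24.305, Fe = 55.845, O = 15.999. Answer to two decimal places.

Formula mass = 244.618 g/mol.
0.89 Fe → 0.8900 mol FeO per formula unit; M(FeO) = 71.844, so FeO mass = 63.941 g.
63.941/244.618 × 100 = 26.14 wt%.

26.14 wt%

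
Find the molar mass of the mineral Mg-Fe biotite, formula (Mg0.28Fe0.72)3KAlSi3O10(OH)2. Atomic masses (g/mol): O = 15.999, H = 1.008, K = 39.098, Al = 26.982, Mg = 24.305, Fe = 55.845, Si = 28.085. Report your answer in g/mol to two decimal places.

485.38 g/mol

M = 0.84·24.305 + 2.16·55.845 + 1·39.098 + 1·26.982 + 3·28.085 + 12·15.999 + 2·1.008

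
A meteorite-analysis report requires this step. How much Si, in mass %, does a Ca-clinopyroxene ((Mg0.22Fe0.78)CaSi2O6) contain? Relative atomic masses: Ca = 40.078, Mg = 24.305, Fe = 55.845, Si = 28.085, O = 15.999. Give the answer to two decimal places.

Formula mass = 0.22×24.305 + 0.78×55.845 + 1×40.078 + 2×28.085 + 6×15.999 = 241.148 g/mol, of which 56.170 g is Si.
So Si makes up 56.170/241.148 = 0.2329 of the mass, i.e. 23.29%.

23.29 mass %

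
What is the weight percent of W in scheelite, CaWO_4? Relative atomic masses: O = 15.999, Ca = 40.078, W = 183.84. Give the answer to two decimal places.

63.85 weight percent

Molar mass of CaWO_4: 1·40.078 + 1·183.84 + 4·15.999 = 287.914 g/mol.
Mass of W per formula unit: 1 × 183.84 = 183.840 g.
Weight fraction W = 183.840 / 287.914 = 0.6385.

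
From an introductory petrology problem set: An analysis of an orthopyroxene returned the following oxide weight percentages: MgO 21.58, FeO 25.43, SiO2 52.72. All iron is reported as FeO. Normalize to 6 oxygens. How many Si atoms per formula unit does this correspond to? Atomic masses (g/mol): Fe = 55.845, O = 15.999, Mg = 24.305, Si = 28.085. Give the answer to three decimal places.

21.58 wt% MgO ÷ 40.304 g/mol = 0.53543 mol, giving 0.53543 Mg and 0.53543 O.
25.43 wt% FeO ÷ 71.844 g/mol = 0.35396 mol, giving 0.35396 Fe and 0.35396 O.
52.72 wt% SiO2 ÷ 60.083 g/mol = 0.87745 mol, giving 0.87745 Si and 1.75490 O.
Oxygen sums to 2.64429; scaling by 6/2.64429 = 2.26904 puts the formula on 6 O.
Si: 0.87745 × 2.26904 = 1.991 atoms per formula unit.

1.991 Si apfu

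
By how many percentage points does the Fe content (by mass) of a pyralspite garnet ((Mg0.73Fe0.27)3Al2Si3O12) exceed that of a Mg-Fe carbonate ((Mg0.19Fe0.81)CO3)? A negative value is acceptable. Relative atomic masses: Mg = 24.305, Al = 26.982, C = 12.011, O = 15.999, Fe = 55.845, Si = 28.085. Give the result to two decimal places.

Fe in (Mg0.73Fe0.27)3Al2Si3O12: molar mass 428.669 g/mol; 0.81×55.845 = 45.234 g → 10.55 wt%.
Fe in (Mg0.19Fe0.81)CO3: molar mass 109.860 g/mol; 0.81×55.845 = 45.234 g → 41.17 wt%.
Difference = 10.55 − 41.17 = -30.62 percentage points.

-30.62 percentage points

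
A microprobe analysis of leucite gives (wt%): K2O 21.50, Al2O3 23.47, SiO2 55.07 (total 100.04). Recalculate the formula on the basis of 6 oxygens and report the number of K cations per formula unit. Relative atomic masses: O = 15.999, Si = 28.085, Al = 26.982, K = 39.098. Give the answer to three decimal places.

21.50 wt% K2O ÷ 94.195 g/mol = 0.22825 mol, giving 0.45650 K and 0.22825 O.
23.47 wt% Al2O3 ÷ 101.961 g/mol = 0.23019 mol, giving 0.46038 Al and 0.69057 O.
55.07 wt% SiO2 ÷ 60.083 g/mol = 0.91657 mol, giving 0.91657 Si and 1.83314 O.
Oxygen sums to 2.75196; scaling by 6/2.75196 = 2.18026 puts the formula on 6 O.
K: 0.45650 × 2.18026 = 0.995 atoms per formula unit.

0.995 K apfu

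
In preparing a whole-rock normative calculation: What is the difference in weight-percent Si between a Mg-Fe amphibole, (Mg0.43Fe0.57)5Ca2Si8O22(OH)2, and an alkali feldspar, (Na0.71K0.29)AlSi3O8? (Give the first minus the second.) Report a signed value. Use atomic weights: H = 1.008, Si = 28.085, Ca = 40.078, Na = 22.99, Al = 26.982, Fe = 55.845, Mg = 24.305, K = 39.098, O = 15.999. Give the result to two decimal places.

Si in (Mg0.43Fe0.57)5Ca2Si8O22(OH)2: molar mass 902.242 g/mol; 8×28.085 = 224.680 g → 24.90 wt%.
Si in (Na0.71K0.29)AlSi3O8: molar mass 266.890 g/mol; 3×28.085 = 84.255 g → 31.57 wt%.
Difference = 24.90 − 31.57 = -6.67 percentage points.

-6.67 percentage points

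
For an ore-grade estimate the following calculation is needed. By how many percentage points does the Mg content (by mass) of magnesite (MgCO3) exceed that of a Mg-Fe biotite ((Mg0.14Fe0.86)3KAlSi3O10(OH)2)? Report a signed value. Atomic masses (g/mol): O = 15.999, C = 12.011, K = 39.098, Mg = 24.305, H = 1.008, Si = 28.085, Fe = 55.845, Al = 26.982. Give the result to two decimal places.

First mineral: 24.305 g Mg in 84.313 g formula = 28.83 wt% Mg.
Second mineral: 10.208 g Mg in 498.627 g formula = 2.05 wt% Mg.
28.83% − 2.05% gives a difference of 26.78 percentage points.

26.78 percentage points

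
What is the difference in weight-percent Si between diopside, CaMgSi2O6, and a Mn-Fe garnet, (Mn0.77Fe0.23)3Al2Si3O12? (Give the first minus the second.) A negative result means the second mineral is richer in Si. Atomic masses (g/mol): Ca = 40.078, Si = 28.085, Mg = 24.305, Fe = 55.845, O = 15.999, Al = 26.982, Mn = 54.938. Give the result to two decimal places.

8.94 percentage points

Si in CaMgSi2O6: molar mass 216.547 g/mol; 2×28.085 = 56.170 g → 25.94 wt%.
Si in (Mn0.77Fe0.23)3Al2Si3O12: molar mass 495.647 g/mol; 3×28.085 = 84.255 g → 17.00 wt%.
Difference = 25.94 − 17.00 = 8.94 percentage points.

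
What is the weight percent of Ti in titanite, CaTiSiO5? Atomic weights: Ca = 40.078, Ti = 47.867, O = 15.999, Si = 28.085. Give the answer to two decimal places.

Formula mass = 1×40.078 + 1×47.867 + 1×28.085 + 5×15.999 = 196.025 g/mol, of which 47.867 g is Ti.
So Ti makes up 47.867/196.025 = 0.2442 of the mass, i.e. 24.42%.

24.42 wt%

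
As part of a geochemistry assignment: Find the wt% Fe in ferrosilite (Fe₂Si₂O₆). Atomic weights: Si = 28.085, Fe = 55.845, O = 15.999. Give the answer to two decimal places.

Formula mass = 2×55.845 + 2×28.085 + 6×15.999 = 263.854 g/mol, of which 111.690 g is Fe.
So Fe makes up 111.690/263.854 = 0.4233 of the mass, i.e. 42.33%.

42.33 mass %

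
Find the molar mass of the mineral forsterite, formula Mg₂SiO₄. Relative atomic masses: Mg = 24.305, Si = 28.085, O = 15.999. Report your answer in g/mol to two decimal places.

140.69 g/mol

M = 2×24.305 + 1×28.085 + 4×15.999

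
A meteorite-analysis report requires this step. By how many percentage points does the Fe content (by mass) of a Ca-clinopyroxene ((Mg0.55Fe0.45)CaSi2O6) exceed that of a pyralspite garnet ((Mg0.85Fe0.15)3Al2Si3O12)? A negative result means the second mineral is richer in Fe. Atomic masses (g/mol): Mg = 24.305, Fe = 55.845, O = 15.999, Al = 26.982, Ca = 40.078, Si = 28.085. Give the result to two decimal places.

4.87 percentage points

Fe in (Mg0.55Fe0.45)CaSi2O6: molar mass 230.740 g/mol; 0.45×55.845 = 25.130 g → 10.89 wt%.
Fe in (Mg0.85Fe0.15)3Al2Si3O12: molar mass 417.315 g/mol; 0.45×55.845 = 25.130 g → 6.02 wt%.
Difference = 10.89 − 6.02 = 4.87 percentage points.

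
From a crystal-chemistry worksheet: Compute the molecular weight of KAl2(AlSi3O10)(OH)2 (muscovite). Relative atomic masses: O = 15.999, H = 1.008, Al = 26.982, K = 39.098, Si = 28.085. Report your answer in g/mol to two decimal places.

398.30 g/mol

M = 1(39.098) + 3(26.982) + 3(28.085) + 12(15.999) + 2(1.008)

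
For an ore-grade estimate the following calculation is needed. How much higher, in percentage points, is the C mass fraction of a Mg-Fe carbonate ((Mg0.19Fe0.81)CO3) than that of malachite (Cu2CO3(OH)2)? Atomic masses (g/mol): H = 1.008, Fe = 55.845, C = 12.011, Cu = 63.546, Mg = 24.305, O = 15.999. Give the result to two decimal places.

C in (Mg0.19Fe0.81)CO3: molar mass 109.860 g/mol; 1×12.011 = 12.011 g → 10.93 wt%.
C in Cu2CO3(OH)2: molar mass 221.114 g/mol; 1×12.011 = 12.011 g → 5.43 wt%.
Difference = 10.93 − 5.43 = 5.50 percentage points.

5.50 percentage points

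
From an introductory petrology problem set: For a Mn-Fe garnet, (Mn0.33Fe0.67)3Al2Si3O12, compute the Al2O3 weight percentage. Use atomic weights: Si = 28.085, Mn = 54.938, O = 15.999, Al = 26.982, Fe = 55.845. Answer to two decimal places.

20.52 wt%

Molar mass of (Mn0.33Fe0.67)3Al2Si3O12 = 0.99×54.938 + 2.01×55.845 + 2×26.982 + 3×28.085 + 12×15.999 = 496.844 g/mol.
Each formula unit contains 2 Al, equivalent to 2/2 = 1.0000 mol Al2O3.
M(Al2O3) = 2×26.982 + 3×15.999 = 101.961 g/mol.
Mass of Al2O3 per formula unit = 1.0000 × 101.961 = 101.961 g.
Al2O3 wt% = 101.961 / 496.844 × 100 = 20.52%.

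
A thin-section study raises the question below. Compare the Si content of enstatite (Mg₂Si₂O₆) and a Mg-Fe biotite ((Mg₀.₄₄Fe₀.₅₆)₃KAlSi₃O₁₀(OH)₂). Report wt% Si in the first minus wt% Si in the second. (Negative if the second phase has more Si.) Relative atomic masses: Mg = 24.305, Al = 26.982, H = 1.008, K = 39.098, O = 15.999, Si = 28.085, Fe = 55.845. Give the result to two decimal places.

M(Mg₂Si₂O₆) = 200.774 g/mol, so wt% Si = 56.170/200.774 × 100 = 27.98%.
M((Mg₀.₄₄Fe₀.₅₆)₃KAlSi₃O₁₀(OH)₂) = 470.241 g/mol, so wt% Si = 84.255/470.241 × 100 = 17.92%.
27.98 − 17.92 = 10.06 pp.

10.06 percentage points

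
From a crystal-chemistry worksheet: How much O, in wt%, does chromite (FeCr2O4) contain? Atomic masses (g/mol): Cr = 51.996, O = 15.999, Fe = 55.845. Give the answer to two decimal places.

Molar mass of FeCr2O4: 1·55.845 + 2·51.996 + 4·15.999 = 223.833 g/mol.
Mass of O per formula unit: 4 × 15.999 = 63.996 g.
Weight fraction O = 63.996 / 223.833 = 0.2859.

28.59 wt%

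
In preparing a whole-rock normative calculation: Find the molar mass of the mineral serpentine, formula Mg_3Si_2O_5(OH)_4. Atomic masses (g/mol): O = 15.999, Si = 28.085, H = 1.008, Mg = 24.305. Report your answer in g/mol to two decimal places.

The formula mass is the sum 3(24.305) + 2(28.085) + 9(15.999) + 4(1.008).

277.11 g/mol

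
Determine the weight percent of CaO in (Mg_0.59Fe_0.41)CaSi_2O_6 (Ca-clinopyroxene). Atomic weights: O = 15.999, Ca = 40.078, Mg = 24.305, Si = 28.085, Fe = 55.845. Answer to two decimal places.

Molar mass of (Mg_0.59Fe_0.41)CaSi_2O_6 = 0.59·24.305 + 0.41·55.845 + 1·40.078 + 2·28.085 + 6·15.999 = 229.478 g/mol.
Each formula unit contains 1 Ca, equivalent to 1/1 = 1.0000 mol CaO.
M(CaO) = 1×40.078 + 1×15.999 = 56.077 g/mol.
Mass of CaO per formula unit = 1.0000 × 56.077 = 56.077 g.
CaO wt% = 56.077 / 229.478 × 100 = 24.44%.

24.44 wt%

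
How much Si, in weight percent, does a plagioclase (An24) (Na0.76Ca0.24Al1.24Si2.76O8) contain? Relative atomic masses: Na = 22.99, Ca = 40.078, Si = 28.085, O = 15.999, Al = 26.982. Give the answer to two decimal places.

Molar mass of Na0.76Ca0.24Al1.24Si2.76O8: 0.76×22.99 + 0.24×40.078 + 1.24×26.982 + 2.76×28.085 + 8×15.999 = 266.055 g/mol.
Mass of Si per formula unit: 2.76 × 28.085 = 77.515 g.
Weight fraction Si = 77.515 / 266.055 = 0.2913.

29.13 weight percent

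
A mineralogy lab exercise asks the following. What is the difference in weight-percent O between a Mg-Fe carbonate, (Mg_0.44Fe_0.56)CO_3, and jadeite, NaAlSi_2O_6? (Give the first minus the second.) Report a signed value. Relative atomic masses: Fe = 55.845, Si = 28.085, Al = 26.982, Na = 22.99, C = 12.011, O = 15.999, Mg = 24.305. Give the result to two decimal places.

-0.42 percentage points

First mineral: 47.997 g O in 101.975 g formula = 47.07 wt% O.
Second mineral: 95.994 g O in 202.136 g formula = 47.49 wt% O.
47.07% − 47.49% gives a difference of -0.42 percentage points.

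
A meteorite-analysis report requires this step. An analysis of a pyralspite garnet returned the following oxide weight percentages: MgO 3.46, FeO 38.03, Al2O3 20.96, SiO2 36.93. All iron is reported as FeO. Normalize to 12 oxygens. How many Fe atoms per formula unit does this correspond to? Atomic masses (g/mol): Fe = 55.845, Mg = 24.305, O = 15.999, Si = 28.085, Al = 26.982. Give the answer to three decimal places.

3.46 wt% MgO ÷ 40.304 g/mol = 0.08585 mol, giving 0.08585 Mg and 0.08585 O.
38.03 wt% FeO ÷ 71.844 g/mol = 0.52934 mol, giving 0.52934 Fe and 0.52934 O.
20.96 wt% Al2O3 ÷ 101.961 g/mol = 0.20557 mol, giving 0.41114 Al and 0.61671 O.
36.93 wt% SiO2 ÷ 60.083 g/mol = 0.61465 mol, giving 0.61465 Si and 1.22930 O.
Oxygen sums to 2.46120; scaling by 12/2.46120 = 4.87567 puts the formula on 12 O.
Fe: 0.52934 × 4.87567 = 2.581 atoms per formula unit.

2.581 Fe apfu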